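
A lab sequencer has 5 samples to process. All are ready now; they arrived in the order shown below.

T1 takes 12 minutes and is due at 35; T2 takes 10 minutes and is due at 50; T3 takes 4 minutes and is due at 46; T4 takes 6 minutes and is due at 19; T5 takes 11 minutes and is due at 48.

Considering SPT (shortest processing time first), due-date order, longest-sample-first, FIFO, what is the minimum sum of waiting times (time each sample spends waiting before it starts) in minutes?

SPT (increasing processing time): T3 T4 T2 T5 T1.
T3: waits 0, runs 0→4
T4: waits 4, runs 4→10
T2: waits 10, runs 10→20
T5: waits 20, runs 20→31
T1: waits 31, runs 31→43
Sum = 0+4+10+20+31 = 65.
EDD (increasing due date): T4 T1 T3 T5 T2.
T4: waits 0, runs 0→6
T1: waits 6, runs 6→18
T3: waits 18, runs 18→22
T5: waits 22, runs 22→33
T2: waits 33, runs 33→43
Sum = 0+6+18+22+33 = 79.
LPT (decreasing processing time): T1 T5 T2 T4 T3.
T1: waits 0, runs 0→12
T5: waits 12, runs 12→23
T2: waits 23, runs 23→33
T4: waits 33, runs 33→39
T3: waits 39, runs 39→43
Sum = 0+12+23+33+39 = 107.
FIFO (arrival order): T1 T2 T3 T4 T5.
T1: waits 0, runs 0→12
T2: waits 12, runs 12→22
T3: waits 22, runs 22→26
T4: waits 26, runs 26→32
T5: waits 32, runs 32→43
Sum = 0+12+22+26+32 = 92.
SPT 65, EDD 79, LPT 107, FIFO 92 → minimum 65.

65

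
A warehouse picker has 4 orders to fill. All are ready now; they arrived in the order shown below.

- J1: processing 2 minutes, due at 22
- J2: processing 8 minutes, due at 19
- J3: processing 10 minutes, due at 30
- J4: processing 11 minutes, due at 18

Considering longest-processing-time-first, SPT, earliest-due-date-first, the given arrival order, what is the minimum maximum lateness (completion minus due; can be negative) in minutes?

1

LPT (decreasing processing time): J4 J3 J2 J1.
J4: 0→11, due 18, lateness -7
J3: 11→21, due 30, lateness -9
J2: 21→29, due 19, lateness 10
J1: 29→31, due 22, lateness 9
Maximum = 10.
SPT (increasing processing time): J1 J2 J3 J4.
J1: 0→2, due 22, lateness -20
J2: 2→10, due 19, lateness -9
J3: 10→20, due 30, lateness -10
J4: 20→31, due 18, lateness 13
Maximum = 13.
EDD (increasing due date): J4 J2 J1 J3.
J4: 0→11, due 18, lateness -7
J2: 11→19, due 19, lateness 0
J1: 19→21, due 22, lateness -1
J3: 21→31, due 30, lateness 1
Maximum = 1.
FIFO (arrival order): J1 J2 J3 J4.
J1: 0→2, due 22, lateness -20
J2: 2→10, due 19, lateness -9
J3: 10→20, due 30, lateness -10
J4: 20→31, due 18, lateness 13
Maximum = 13.
LPT 10, SPT 13, EDD 1, FIFO 13 → minimum 1.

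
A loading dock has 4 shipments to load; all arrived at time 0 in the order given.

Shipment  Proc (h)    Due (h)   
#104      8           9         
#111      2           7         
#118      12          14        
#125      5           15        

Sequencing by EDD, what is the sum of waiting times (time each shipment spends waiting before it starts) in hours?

34

EDD (increasing due date): #111 #104 #118 #125.
#111: waits 0, runs 0→2
#104: waits 2, runs 2→10
#118: waits 10, runs 10→22
#125: waits 22, runs 22→27
Sum = 0+2+10+22 = 34.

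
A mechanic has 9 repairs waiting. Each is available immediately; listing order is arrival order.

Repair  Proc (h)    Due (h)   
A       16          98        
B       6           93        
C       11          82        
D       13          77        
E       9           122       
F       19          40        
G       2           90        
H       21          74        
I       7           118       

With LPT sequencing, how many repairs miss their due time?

LPT (decreasing processing time): H F A D C E I B G.
H: 0→21, due 74, tardiness 0
F: 21→40, due 40, tardiness 0
A: 40→56, due 98, tardiness 0
D: 56→69, due 77, tardiness 0
C: 69→80, due 82, tardiness 0
E: 80→89, due 122, tardiness 0
I: 89→96, due 118, tardiness 0
B: 96→102, due 93, tardiness 9
G: 102→104, due 90, tardiness 14
Late repairs: 2.

2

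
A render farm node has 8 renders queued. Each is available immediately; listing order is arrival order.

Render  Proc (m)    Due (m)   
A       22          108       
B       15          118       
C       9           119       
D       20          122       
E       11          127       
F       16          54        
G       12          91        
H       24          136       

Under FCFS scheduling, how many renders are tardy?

FIFO (arrival order): A B C D E F G H.
A: 0→22, due 108, tardiness 0
B: 22→37, due 118, tardiness 0
C: 37→46, due 119, tardiness 0
D: 46→66, due 122, tardiness 0
E: 66→77, due 127, tardiness 0
F: 77→93, due 54, tardiness 39
G: 93→105, due 91, tardiness 14
H: 105→129, due 136, tardiness 0
Late renders: 2.

2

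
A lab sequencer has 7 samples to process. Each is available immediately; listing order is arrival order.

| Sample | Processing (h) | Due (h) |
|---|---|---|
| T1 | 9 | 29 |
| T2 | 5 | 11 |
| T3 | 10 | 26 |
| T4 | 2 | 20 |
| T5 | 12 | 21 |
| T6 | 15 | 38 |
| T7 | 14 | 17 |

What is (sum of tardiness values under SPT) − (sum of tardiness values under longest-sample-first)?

-108

SPT (increasing processing time): T4 T2 T1 T3 T5 T7 T6.
T4: 0→2, due 20, tardiness 0
T2: 2→7, due 11, tardiness 0
T1: 7→16, due 29, tardiness 0
T3: 16→26, due 26, tardiness 0
T5: 26→38, due 21, tardiness 17
T7: 38→52, due 17, tardiness 35
T6: 52→67, due 38, tardiness 29
Sum = 0+0+0+0+17+35+29 = 81.
LPT (decreasing processing time): T6 T7 T5 T3 T1 T2 T4.
T6: 0→15, due 38, tardiness 0
T7: 15→29, due 17, tardiness 12
T5: 29→41, due 21, tardiness 20
T3: 41→51, due 26, tardiness 25
T1: 51→60, due 29, tardiness 31
T2: 60→65, due 11, tardiness 54
T4: 65→67, due 20, tardiness 47
Sum = 0+12+20+25+31+54+47 = 189.
Difference = 81 − 189 = -108.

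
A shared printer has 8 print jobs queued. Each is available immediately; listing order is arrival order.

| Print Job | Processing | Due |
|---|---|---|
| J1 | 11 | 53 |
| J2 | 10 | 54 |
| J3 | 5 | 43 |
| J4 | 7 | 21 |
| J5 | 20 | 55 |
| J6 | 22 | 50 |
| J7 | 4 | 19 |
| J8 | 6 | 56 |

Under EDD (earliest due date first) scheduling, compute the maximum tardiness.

29

EDD (increasing due date): J7 J4 J3 J6 J1 J2 J5 J8.
J7: 0→4, due 19, tardiness 0
J4: 4→11, due 21, tardiness 0
J3: 11→16, due 43, tardiness 0
J6: 16→38, due 50, tardiness 0
J1: 38→49, due 53, tardiness 0
J2: 49→59, due 54, tardiness 5
J5: 59→79, due 55, tardiness 24
J8: 79→85, due 56, tardiness 29
Maximum = 29.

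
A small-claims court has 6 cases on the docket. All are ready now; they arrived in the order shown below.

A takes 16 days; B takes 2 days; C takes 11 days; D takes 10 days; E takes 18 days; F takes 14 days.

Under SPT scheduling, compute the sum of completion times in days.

198

SPT (increasing processing time): B D C F A E.
B: 0→2
D: 2→12
C: 12→23
F: 23→37
A: 37→53
E: 53→71
Sum = 2+12+23+37+53+71 = 198.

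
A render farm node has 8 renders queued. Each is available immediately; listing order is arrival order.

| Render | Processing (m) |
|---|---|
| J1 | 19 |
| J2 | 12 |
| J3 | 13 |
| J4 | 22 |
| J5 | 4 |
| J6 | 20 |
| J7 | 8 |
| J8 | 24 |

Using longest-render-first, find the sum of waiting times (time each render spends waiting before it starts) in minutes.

547

LPT (decreasing processing time): J8 J4 J6 J1 J3 J2 J7 J5.
J8: waits 0, runs 0→24
J4: waits 24, runs 24→46
J6: waits 46, runs 46→66
J1: waits 66, runs 66→85
J3: waits 85, runs 85→98
J2: waits 98, runs 98→110
J7: waits 110, runs 110→118
J5: waits 118, runs 118→122
Sum = 0+24+46+66+85+98+110+118 = 547.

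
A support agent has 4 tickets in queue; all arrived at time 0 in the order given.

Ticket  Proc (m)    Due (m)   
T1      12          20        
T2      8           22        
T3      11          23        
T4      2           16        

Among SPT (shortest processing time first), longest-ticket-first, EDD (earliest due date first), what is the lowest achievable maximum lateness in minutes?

10

SPT (increasing processing time): T4 T2 T3 T1.
T4: 0→2, due 16, lateness -14
T2: 2→10, due 22, lateness -12
T3: 10→21, due 23, lateness -2
T1: 21→33, due 20, lateness 13
Maximum = 13.
LPT (decreasing processing time): T1 T3 T2 T4.
T1: 0→12, due 20, lateness -8
T3: 12→23, due 23, lateness 0
T2: 23→31, due 22, lateness 9
T4: 31→33, due 16, lateness 17
Maximum = 17.
EDD (increasing due date): T4 T1 T2 T3.
T4: 0→2, due 16, lateness -14
T1: 2→14, due 20, lateness -6
T2: 14→22, due 22, lateness 0
T3: 22→33, due 23, lateness 10
Maximum = 10.
SPT 13, LPT 17, EDD 10 → minimum 10.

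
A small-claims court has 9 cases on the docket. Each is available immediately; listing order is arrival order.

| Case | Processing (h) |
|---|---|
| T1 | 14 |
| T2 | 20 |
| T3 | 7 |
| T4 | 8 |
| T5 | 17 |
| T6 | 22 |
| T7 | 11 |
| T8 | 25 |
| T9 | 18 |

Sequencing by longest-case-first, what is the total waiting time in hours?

LPT (decreasing processing time): T8 T6 T2 T9 T5 T1 T7 T4 T3.
T8: waits 0, runs 0→25
T6: waits 25, runs 25→47
T2: waits 47, runs 47→67
T9: waits 67, runs 67→85
T5: waits 85, runs 85→102
T1: waits 102, runs 102→116
T7: waits 116, runs 116→127
T4: waits 127, runs 127→135
T3: waits 135, runs 135→142
Sum = 0+25+47+67+85+102+116+127+135 = 704.

704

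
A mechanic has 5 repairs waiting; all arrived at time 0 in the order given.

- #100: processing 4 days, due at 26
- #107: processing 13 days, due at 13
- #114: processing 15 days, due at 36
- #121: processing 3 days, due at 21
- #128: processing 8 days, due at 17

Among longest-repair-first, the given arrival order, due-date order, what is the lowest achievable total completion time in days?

LPT (decreasing processing time): #114 #107 #128 #100 #121.
#114: 0→15
#107: 15→28
#128: 28→36
#100: 36→40
#121: 40→43
Sum = 15+28+36+40+43 = 162.
FIFO (arrival order): #100 #107 #114 #121 #128.
#100: 0→4
#107: 4→17
#114: 17→32
#121: 32→35
#128: 35→43
Sum = 4+17+32+35+43 = 131.
EDD (increasing due date): #107 #128 #121 #100 #114.
#107: 0→13
#128: 13→21
#121: 21→24
#100: 24→28
#114: 28→43
Sum = 13+21+24+28+43 = 129.
LPT 162, FIFO 131, EDD 129 → minimum 129.

129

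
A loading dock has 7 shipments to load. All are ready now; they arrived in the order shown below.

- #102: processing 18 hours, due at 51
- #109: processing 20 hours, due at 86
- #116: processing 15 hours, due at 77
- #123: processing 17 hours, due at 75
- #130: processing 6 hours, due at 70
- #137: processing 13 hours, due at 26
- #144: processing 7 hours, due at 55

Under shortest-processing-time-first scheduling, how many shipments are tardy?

2

SPT (increasing processing time): #130 #144 #137 #116 #123 #102 #109.
#130: 0→6, due 70, tardiness 0
#144: 6→13, due 55, tardiness 0
#137: 13→26, due 26, tardiness 0
#116: 26→41, due 77, tardiness 0
#123: 41→58, due 75, tardiness 0
#102: 58→76, due 51, tardiness 25
#109: 76→96, due 86, tardiness 10
Late shipments: 2.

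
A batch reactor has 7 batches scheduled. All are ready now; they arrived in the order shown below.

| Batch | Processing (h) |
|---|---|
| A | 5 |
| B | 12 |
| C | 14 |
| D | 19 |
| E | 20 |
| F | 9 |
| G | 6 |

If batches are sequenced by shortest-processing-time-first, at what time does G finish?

SPT (increasing processing time): A G F B C D E.
A: 0→5
G: 5→11

11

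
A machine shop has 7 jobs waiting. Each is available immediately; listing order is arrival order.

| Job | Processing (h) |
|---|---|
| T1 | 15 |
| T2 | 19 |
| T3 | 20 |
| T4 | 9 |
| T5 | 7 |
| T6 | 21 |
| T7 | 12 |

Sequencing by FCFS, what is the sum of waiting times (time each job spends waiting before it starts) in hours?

327

FIFO (arrival order): T1 T2 T3 T4 T5 T6 T7.
T1: waits 0, runs 0→15
T2: waits 15, runs 15→34
T3: waits 34, runs 34→54
T4: waits 54, runs 54→63
T5: waits 63, runs 63→70
T6: waits 70, runs 70→91
T7: waits 91, runs 91→103
Sum = 0+15+34+54+63+70+91 = 327.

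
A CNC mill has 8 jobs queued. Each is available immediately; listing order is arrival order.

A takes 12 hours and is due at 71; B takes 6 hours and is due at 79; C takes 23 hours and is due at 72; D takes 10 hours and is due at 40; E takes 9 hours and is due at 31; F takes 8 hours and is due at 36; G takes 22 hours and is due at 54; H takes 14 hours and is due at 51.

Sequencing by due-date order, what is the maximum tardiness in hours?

EDD (increasing due date): E F D H G A C B.
E: 0→9, due 31, tardiness 0
F: 9→17, due 36, tardiness 0
D: 17→27, due 40, tardiness 0
H: 27→41, due 51, tardiness 0
G: 41→63, due 54, tardiness 9
A: 63→75, due 71, tardiness 4
C: 75→98, due 72, tardiness 26
B: 98→104, due 79, tardiness 25
Maximum = 26.

26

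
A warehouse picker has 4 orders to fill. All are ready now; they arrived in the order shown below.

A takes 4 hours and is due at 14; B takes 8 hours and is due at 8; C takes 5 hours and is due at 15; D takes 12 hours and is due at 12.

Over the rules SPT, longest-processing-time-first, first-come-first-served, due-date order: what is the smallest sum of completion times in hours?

59

SPT (increasing processing time): A C B D.
A: 0→4
C: 4→9
B: 9→17
D: 17→29
Sum = 4+9+17+29 = 59.
LPT (decreasing processing time): D B C A.
D: 0→12
B: 12→20
C: 20→25
A: 25→29
Sum = 12+20+25+29 = 86.
FIFO (arrival order): A B C D.
A: 0→4
B: 4→12
C: 12→17
D: 17→29
Sum = 4+12+17+29 = 62.
EDD (increasing due date): B D A C.
B: 0→8
D: 8→20
A: 20→24
C: 24→29
Sum = 8+20+24+29 = 81.
SPT 59, LPT 86, FIFO 62, EDD 81 → minimum 59.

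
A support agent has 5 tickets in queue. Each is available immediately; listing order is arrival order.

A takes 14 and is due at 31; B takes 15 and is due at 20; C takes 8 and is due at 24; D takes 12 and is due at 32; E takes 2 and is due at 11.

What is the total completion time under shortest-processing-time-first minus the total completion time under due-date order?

SPT (increasing processing time): E C D A B.
E: 0→2
C: 2→10
D: 10→22
A: 22→36
B: 36→51
Sum = 2+10+22+36+51 = 121.
EDD (increasing due date): E B C A D.
E: 0→2
B: 2→17
C: 17→25
A: 25→39
D: 39→51
Sum = 2+17+25+39+51 = 134.
Difference = 121 − 134 = -13.

-13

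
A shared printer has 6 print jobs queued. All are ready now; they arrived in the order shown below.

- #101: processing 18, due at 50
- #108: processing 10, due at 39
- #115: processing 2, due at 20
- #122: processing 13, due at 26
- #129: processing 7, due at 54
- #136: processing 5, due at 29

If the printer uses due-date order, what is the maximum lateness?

EDD (increasing due date): #115 #122 #136 #108 #101 #129.
#115: 0→2, due 20, lateness -18
#122: 2→15, due 26, lateness -11
#136: 15→20, due 29, lateness -9
#108: 20→30, due 39, lateness -9
#101: 30→48, due 50, lateness -2
#129: 48→55, due 54, lateness 1
Maximum = 1.

1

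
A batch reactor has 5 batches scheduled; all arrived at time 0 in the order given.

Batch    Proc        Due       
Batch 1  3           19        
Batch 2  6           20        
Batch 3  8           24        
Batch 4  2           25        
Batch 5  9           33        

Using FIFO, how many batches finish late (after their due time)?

FIFO (arrival order): Batch 1 Batch 2 Batch 3 Batch 4 Batch 5.
Batch 1: 0→3, due 19, tardiness 0
Batch 2: 3→9, due 20, tardiness 0
Batch 3: 9→17, due 24, tardiness 0
Batch 4: 17→19, due 25, tardiness 0
Batch 5: 19→28, due 33, tardiness 0
Late batches: 0.

0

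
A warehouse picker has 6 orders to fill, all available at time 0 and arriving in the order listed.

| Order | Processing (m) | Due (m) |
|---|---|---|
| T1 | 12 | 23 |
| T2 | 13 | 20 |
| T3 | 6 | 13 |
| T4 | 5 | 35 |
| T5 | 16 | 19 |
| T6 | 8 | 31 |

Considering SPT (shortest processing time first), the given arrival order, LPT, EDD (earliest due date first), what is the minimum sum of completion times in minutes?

170

SPT (increasing processing time): T4 T3 T6 T1 T2 T5.
T4: 0→5
T3: 5→11
T6: 11→19
T1: 19→31
T2: 31→44
T5: 44→60
Sum = 5+11+19+31+44+60 = 170.
FIFO (arrival order): T1 T2 T3 T4 T5 T6.
T1: 0→12
T2: 12→25
T3: 25→31
T4: 31→36
T5: 36→52
T6: 52→60
Sum = 12+25+31+36+52+60 = 216.
LPT (decreasing processing time): T5 T2 T1 T6 T3 T4.
T5: 0→16
T2: 16→29
T1: 29→41
T6: 41→49
T3: 49→55
T4: 55→60
Sum = 16+29+41+49+55+60 = 250.
EDD (increasing due date): T3 T5 T2 T1 T6 T4.
T3: 0→6
T5: 6→22
T2: 22→35
T1: 35→47
T6: 47→55
T4: 55→60
Sum = 6+22+35+47+55+60 = 225.
SPT 170, FIFO 216, LPT 250, EDD 225 → minimum 170.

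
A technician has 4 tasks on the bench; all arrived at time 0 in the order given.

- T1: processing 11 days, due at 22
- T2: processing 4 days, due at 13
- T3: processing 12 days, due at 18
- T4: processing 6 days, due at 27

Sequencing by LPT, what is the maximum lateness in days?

20

LPT (decreasing processing time): T3 T1 T4 T2.
T3: 0→12, due 18, lateness -6
T1: 12→23, due 22, lateness 1
T4: 23→29, due 27, lateness 2
T2: 29→33, due 13, lateness 20
Maximum = 20.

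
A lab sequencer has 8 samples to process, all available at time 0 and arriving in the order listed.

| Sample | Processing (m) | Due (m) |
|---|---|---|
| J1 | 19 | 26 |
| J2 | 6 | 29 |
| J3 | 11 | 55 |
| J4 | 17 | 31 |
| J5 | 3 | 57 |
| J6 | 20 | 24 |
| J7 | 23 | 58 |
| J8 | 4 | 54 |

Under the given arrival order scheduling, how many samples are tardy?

FIFO (arrival order): J1 J2 J3 J4 J5 J6 J7 J8.
J1: 0→19, due 26, tardiness 0
J2: 19→25, due 29, tardiness 0
J3: 25→36, due 55, tardiness 0
J4: 36→53, due 31, tardiness 22
J5: 53→56, due 57, tardiness 0
J6: 56→76, due 24, tardiness 52
J7: 76→99, due 58, tardiness 41
J8: 99→103, due 54, tardiness 49
Late samples: 4.

4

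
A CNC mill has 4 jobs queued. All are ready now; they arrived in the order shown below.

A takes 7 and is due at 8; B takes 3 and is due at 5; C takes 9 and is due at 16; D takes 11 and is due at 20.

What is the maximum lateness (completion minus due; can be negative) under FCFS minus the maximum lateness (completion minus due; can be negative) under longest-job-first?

FIFO (arrival order): A B C D.
A: 0→7, due 8, lateness -1
B: 7→10, due 5, lateness 5
C: 10→19, due 16, lateness 3
D: 19→30, due 20, lateness 10
Maximum = 10.
LPT (decreasing processing time): D C A B.
D: 0→11, due 20, lateness -9
C: 11→20, due 16, lateness 4
A: 20→27, due 8, lateness 19
B: 27→30, due 5, lateness 25
Maximum = 25.
Difference = 10 − 25 = -15.

-15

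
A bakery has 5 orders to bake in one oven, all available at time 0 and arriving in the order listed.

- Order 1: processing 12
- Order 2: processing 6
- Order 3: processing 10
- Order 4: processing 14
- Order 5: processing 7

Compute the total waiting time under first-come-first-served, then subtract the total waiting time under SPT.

FIFO (arrival order): Order 1 Order 2 Order 3 Order 4 Order 5.
Order 1: waits 0, runs 0→12
Order 2: waits 12, runs 12→18
Order 3: waits 18, runs 18→28
Order 4: waits 28, runs 28→42
Order 5: waits 42, runs 42→49
Sum = 0+12+18+28+42 = 100.
SPT (increasing processing time): Order 2 Order 5 Order 3 Order 1 Order 4.
Order 2: waits 0, runs 0→6
Order 5: waits 6, runs 6→13
Order 3: waits 13, runs 13→23
Order 1: waits 23, runs 23→35
Order 4: waits 35, runs 35→49
Sum = 0+6+13+23+35 = 77.
Difference = 100 − 77 = 23.

23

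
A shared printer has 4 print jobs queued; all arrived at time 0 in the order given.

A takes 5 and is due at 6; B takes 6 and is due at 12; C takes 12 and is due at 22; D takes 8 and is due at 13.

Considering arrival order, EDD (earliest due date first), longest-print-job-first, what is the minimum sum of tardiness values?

FIFO (arrival order): A B C D.
A: 0→5, due 6, tardiness 0
B: 5→11, due 12, tardiness 0
C: 11→23, due 22, tardiness 1
D: 23→31, due 13, tardiness 18
Sum = 0+0+1+18 = 19.
EDD (increasing due date): A B D C.
A: 0→5, due 6, tardiness 0
B: 5→11, due 12, tardiness 0
D: 11→19, due 13, tardiness 6
C: 19→31, due 22, tardiness 9
Sum = 0+0+6+9 = 15.
LPT (decreasing processing time): C D B A.
C: 0→12, due 22, tardiness 0
D: 12→20, due 13, tardiness 7
B: 20→26, due 12, tardiness 14
A: 26→31, due 6, tardiness 25
Sum = 0+7+14+25 = 46.
FIFO 19, EDD 15, LPT 46 → minimum 15.

15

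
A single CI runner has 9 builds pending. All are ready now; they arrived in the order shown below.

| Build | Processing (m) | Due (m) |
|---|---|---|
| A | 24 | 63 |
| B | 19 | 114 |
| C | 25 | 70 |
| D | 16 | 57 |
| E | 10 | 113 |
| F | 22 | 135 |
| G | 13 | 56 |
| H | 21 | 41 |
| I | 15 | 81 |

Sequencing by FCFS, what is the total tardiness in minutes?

FIFO (arrival order): A B C D E F G H I.
A: 0→24, due 63, tardiness 0
B: 24→43, due 114, tardiness 0
C: 43→68, due 70, tardiness 0
D: 68→84, due 57, tardiness 27
E: 84→94, due 113, tardiness 0
F: 94→116, due 135, tardiness 0
G: 116→129, due 56, tardiness 73
H: 129→150, due 41, tardiness 109
I: 150→165, due 81, tardiness 84
Sum = 0+0+0+27+0+0+73+109+84 = 293.

293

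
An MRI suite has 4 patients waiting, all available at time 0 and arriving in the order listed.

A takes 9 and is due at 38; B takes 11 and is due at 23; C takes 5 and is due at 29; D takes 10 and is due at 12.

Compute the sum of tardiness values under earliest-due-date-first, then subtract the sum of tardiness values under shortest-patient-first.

EDD (increasing due date): D B C A.
D: 0→10, due 12, tardiness 0
B: 10→21, due 23, tardiness 0
C: 21→26, due 29, tardiness 0
A: 26→35, due 38, tardiness 0
Sum = 0+0+0+0 = 0.
SPT (increasing processing time): C A D B.
C: 0→5, due 29, tardiness 0
A: 5→14, due 38, tardiness 0
D: 14→24, due 12, tardiness 12
B: 24→35, due 23, tardiness 12
Sum = 0+0+12+12 = 24.
Difference = 0 − 24 = -24.

-24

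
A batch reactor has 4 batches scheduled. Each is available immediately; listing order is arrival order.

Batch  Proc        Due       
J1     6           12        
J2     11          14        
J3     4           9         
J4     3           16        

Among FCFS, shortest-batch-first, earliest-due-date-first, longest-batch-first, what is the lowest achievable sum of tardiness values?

11

FIFO (arrival order): J1 J2 J3 J4.
J1: 0→6, due 12, tardiness 0
J2: 6→17, due 14, tardiness 3
J3: 17→21, due 9, tardiness 12
J4: 21→24, due 16, tardiness 8
Sum = 0+3+12+8 = 23.
SPT (increasing processing time): J4 J3 J1 J2.
J4: 0→3, due 16, tardiness 0
J3: 3→7, due 9, tardiness 0
J1: 7→13, due 12, tardiness 1
J2: 13→24, due 14, tardiness 10
Sum = 0+0+1+10 = 11.
EDD (increasing due date): J3 J1 J2 J4.
J3: 0→4, due 9, tardiness 0
J1: 4→10, due 12, tardiness 0
J2: 10→21, due 14, tardiness 7
J4: 21→24, due 16, tardiness 8
Sum = 0+0+7+8 = 15.
LPT (decreasing processing time): J2 J1 J3 J4.
J2: 0→11, due 14, tardiness 0
J1: 11→17, due 12, tardiness 5
J3: 17→21, due 9, tardiness 12
J4: 21→24, due 16, tardiness 8
Sum = 0+5+12+8 = 25.
FIFO 23, SPT 11, EDD 15, LPT 25 → minimum 11.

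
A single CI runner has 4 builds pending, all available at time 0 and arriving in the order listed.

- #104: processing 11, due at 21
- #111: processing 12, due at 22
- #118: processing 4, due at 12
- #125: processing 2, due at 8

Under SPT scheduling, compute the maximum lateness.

SPT (increasing processing time): #125 #118 #104 #111.
#125: 0→2, due 8, lateness -6
#118: 2→6, due 12, lateness -6
#104: 6→17, due 21, lateness -4
#111: 17→29, due 22, lateness 7
Maximum = 7.

7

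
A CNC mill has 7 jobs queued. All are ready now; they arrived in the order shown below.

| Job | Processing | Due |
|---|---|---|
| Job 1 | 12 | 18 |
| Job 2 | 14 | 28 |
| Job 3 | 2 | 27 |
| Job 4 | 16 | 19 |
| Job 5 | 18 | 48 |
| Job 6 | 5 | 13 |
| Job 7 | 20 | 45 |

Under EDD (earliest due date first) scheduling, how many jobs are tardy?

EDD (increasing due date): Job 6 Job 1 Job 4 Job 3 Job 2 Job 7 Job 5.
Job 6: 0→5, due 13, tardiness 0
Job 1: 5→17, due 18, tardiness 0
Job 4: 17→33, due 19, tardiness 14
Job 3: 33→35, due 27, tardiness 8
Job 2: 35→49, due 28, tardiness 21
Job 7: 49→69, due 45, tardiness 24
Job 5: 69→87, due 48, tardiness 39
Late jobs: 5.

5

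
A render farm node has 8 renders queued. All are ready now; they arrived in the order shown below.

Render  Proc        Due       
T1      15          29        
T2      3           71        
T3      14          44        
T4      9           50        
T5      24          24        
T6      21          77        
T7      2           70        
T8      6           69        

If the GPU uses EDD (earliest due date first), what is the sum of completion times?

EDD (increasing due date): T5 T1 T3 T4 T8 T7 T2 T6.
T5: 0→24
T1: 24→39
T3: 39→53
T4: 53→62
T8: 62→68
T7: 68→70
T2: 70→73
T6: 73→94
Sum = 24+39+53+62+68+70+73+94 = 483.

483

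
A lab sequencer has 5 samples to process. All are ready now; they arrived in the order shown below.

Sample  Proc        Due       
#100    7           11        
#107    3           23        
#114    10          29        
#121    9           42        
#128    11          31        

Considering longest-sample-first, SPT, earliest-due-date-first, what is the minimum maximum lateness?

0

LPT (decreasing processing time): #128 #114 #121 #100 #107.
#128: 0→11, due 31, lateness -20
#114: 11→21, due 29, lateness -8
#121: 21→30, due 42, lateness -12
#100: 30→37, due 11, lateness 26
#107: 37→40, due 23, lateness 17
Maximum = 26.
SPT (increasing processing time): #107 #100 #121 #114 #128.
#107: 0→3, due 23, lateness -20
#100: 3→10, due 11, lateness -1
#121: 10→19, due 42, lateness -23
#114: 19→29, due 29, lateness 0
#128: 29→40, due 31, lateness 9
Maximum = 9.
EDD (increasing due date): #100 #107 #114 #128 #121.
#100: 0→7, due 11, lateness -4
#107: 7→10, due 23, lateness -13
#114: 10→20, due 29, lateness -9
#128: 20→31, due 31, lateness 0
#121: 31→40, due 42, lateness -2
Maximum = 0.
LPT 26, SPT 9, EDD 0 → minimum 0.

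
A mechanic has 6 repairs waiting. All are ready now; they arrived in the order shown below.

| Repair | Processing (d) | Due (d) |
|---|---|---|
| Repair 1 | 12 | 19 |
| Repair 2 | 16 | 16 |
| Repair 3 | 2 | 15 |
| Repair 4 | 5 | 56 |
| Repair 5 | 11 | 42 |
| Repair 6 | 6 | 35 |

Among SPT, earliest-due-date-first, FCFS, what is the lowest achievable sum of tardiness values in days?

19

SPT (increasing processing time): Repair 3 Repair 4 Repair 6 Repair 5 Repair 1 Repair 2.
Repair 3: 0→2, due 15, tardiness 0
Repair 4: 2→7, due 56, tardiness 0
Repair 6: 7→13, due 35, tardiness 0
Repair 5: 13→24, due 42, tardiness 0
Repair 1: 24→36, due 19, tardiness 17
Repair 2: 36→52, due 16, tardiness 36
Sum = 0+0+0+0+17+36 = 53.
EDD (increasing due date): Repair 3 Repair 2 Repair 1 Repair 6 Repair 5 Repair 4.
Repair 3: 0→2, due 15, tardiness 0
Repair 2: 2→18, due 16, tardiness 2
Repair 1: 18→30, due 19, tardiness 11
Repair 6: 30→36, due 35, tardiness 1
Repair 5: 36→47, due 42, tardiness 5
Repair 4: 47→52, due 56, tardiness 0
Sum = 0+2+11+1+5+0 = 19.
FIFO (arrival order): Repair 1 Repair 2 Repair 3 Repair 4 Repair 5 Repair 6.
Repair 1: 0→12, due 19, tardiness 0
Repair 2: 12→28, due 16, tardiness 12
Repair 3: 28→30, due 15, tardiness 15
Repair 4: 30→35, due 56, tardiness 0
Repair 5: 35→46, due 42, tardiness 4
Repair 6: 46→52, due 35, tardiness 17
Sum = 0+12+15+0+4+17 = 48.
SPT 53, EDD 19, FIFO 48 → minimum 19.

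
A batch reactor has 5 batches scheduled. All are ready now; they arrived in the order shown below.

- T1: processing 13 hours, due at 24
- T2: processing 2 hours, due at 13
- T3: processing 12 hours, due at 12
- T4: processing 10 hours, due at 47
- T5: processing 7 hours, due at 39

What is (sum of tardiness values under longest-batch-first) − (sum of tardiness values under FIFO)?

LPT (decreasing processing time): T1 T3 T4 T5 T2.
T1: 0→13, due 24, tardiness 0
T3: 13→25, due 12, tardiness 13
T4: 25→35, due 47, tardiness 0
T5: 35→42, due 39, tardiness 3
T2: 42→44, due 13, tardiness 31
Sum = 0+13+0+3+31 = 47.
FIFO (arrival order): T1 T2 T3 T4 T5.
T1: 0→13, due 24, tardiness 0
T2: 13→15, due 13, tardiness 2
T3: 15→27, due 12, tardiness 15
T4: 27→37, due 47, tardiness 0
T5: 37→44, due 39, tardiness 5
Sum = 0+2+15+0+5 = 22.
Difference = 47 − 22 = 25.

25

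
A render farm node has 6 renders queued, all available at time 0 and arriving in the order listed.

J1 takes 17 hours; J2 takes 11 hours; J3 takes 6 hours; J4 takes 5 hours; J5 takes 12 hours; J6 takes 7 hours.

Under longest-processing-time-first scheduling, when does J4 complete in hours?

LPT (decreasing processing time): J1 J5 J2 J6 J3 J4.
J1: 0→17
J5: 17→29
J2: 29→40
J6: 40→47
J3: 47→53
J4: 53→58

58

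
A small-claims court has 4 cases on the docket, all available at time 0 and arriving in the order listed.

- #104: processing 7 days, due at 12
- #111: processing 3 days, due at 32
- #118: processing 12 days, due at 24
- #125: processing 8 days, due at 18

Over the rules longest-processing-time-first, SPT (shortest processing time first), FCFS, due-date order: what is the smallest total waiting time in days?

31

LPT (decreasing processing time): #118 #125 #104 #111.
#118: waits 0, runs 0→12
#125: waits 12, runs 12→20
#104: waits 20, runs 20→27
#111: waits 27, runs 27→30
Sum = 0+12+20+27 = 59.
SPT (increasing processing time): #111 #104 #125 #118.
#111: waits 0, runs 0→3
#104: waits 3, runs 3→10
#125: waits 10, runs 10→18
#118: waits 18, runs 18→30
Sum = 0+3+10+18 = 31.
FIFO (arrival order): #104 #111 #118 #125.
#104: waits 0, runs 0→7
#111: waits 7, runs 7→10
#118: waits 10, runs 10→22
#125: waits 22, runs 22→30
Sum = 0+7+10+22 = 39.
EDD (increasing due date): #104 #125 #118 #111.
#104: waits 0, runs 0→7
#125: waits 7, runs 7→15
#118: waits 15, runs 15→27
#111: waits 27, runs 27→30
Sum = 0+7+15+27 = 49.
LPT 59, SPT 31, FIFO 39, EDD 49 → minimum 31.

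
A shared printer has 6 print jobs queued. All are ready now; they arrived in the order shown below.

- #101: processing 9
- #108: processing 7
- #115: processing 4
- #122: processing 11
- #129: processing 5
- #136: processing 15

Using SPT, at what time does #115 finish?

4

SPT (increasing processing time): #115 #129 #108 #101 #122 #136.
#115: 0→4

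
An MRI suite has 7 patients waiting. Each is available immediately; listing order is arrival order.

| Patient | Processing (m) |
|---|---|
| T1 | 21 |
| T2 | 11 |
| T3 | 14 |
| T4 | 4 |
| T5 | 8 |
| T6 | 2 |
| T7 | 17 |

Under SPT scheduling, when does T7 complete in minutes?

SPT (increasing processing time): T6 T4 T5 T2 T3 T7 T1.
T6: 0→2
T4: 2→6
T5: 6→14
T2: 14→25
T3: 25→39
T7: 39→56

56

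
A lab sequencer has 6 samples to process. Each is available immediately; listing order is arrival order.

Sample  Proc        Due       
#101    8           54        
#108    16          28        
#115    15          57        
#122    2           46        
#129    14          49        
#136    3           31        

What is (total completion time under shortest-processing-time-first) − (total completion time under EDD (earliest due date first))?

-45

SPT (increasing processing time): #122 #136 #101 #129 #115 #108.
#122: 0→2
#136: 2→5
#101: 5→13
#129: 13→27
#115: 27→42
#108: 42→58
Sum = 2+5+13+27+42+58 = 147.
EDD (increasing due date): #108 #136 #122 #129 #101 #115.
#108: 0→16
#136: 16→19
#122: 19→21
#129: 21→35
#101: 35→43
#115: 43→58
Sum = 16+19+21+35+43+58 = 192.
Difference = 147 − 192 = -45.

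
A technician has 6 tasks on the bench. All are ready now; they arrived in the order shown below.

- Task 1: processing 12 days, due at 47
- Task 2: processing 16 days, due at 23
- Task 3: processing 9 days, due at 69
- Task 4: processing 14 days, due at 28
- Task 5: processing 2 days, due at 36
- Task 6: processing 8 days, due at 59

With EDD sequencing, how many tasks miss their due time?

EDD (increasing due date): Task 2 Task 4 Task 5 Task 1 Task 6 Task 3.
Task 2: 0→16, due 23, tardiness 0
Task 4: 16→30, due 28, tardiness 2
Task 5: 30→32, due 36, tardiness 0
Task 1: 32→44, due 47, tardiness 0
Task 6: 44→52, due 59, tardiness 0
Task 3: 52→61, due 69, tardiness 0
Late tasks: 1.

1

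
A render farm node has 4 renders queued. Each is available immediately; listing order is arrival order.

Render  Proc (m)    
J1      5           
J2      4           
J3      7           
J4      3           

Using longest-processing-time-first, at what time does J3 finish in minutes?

7

LPT (decreasing processing time): J3 J1 J2 J4.
J3: 0→7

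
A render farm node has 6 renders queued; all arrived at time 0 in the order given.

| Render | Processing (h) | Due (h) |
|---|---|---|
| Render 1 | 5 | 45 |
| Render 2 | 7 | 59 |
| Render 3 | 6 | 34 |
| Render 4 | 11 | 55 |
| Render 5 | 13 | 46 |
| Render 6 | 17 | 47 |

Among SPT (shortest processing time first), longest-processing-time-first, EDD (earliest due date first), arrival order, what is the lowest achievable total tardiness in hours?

SPT (increasing processing time): Render 1 Render 3 Render 2 Render 4 Render 5 Render 6.
Render 1: 0→5, due 45, tardiness 0
Render 3: 5→11, due 34, tardiness 0
Render 2: 11→18, due 59, tardiness 0
Render 4: 18→29, due 55, tardiness 0
Render 5: 29→42, due 46, tardiness 0
Render 6: 42→59, due 47, tardiness 12
Sum = 0+0+0+0+0+12 = 12.
LPT (decreasing processing time): Render 6 Render 5 Render 4 Render 2 Render 3 Render 1.
Render 6: 0→17, due 47, tardiness 0
Render 5: 17→30, due 46, tardiness 0
Render 4: 30→41, due 55, tardiness 0
Render 2: 41→48, due 59, tardiness 0
Render 3: 48→54, due 34, tardiness 20
Render 1: 54→59, due 45, tardiness 14
Sum = 0+0+0+0+20+14 = 34.
EDD (increasing due date): Render 3 Render 1 Render 5 Render 6 Render 4 Render 2.
Render 3: 0→6, due 34, tardiness 0
Render 1: 6→11, due 45, tardiness 0
Render 5: 11→24, due 46, tardiness 0
Render 6: 24→41, due 47, tardiness 0
Render 4: 41→52, due 55, tardiness 0
Render 2: 52→59, due 59, tardiness 0
Sum = 0+0+0+0+0+0 = 0.
FIFO (arrival order): Render 1 Render 2 Render 3 Render 4 Render 5 Render 6.
Render 1: 0→5, due 45, tardiness 0
Render 2: 5→12, due 59, tardiness 0
Render 3: 12→18, due 34, tardiness 0
Render 4: 18→29, due 55, tardiness 0
Render 5: 29→42, due 46, tardiness 0
Render 6: 42→59, due 47, tardiness 12
Sum = 0+0+0+0+0+12 = 12.
SPT 12, LPT 34, EDD 0, FIFO 12 → minimum 0.

0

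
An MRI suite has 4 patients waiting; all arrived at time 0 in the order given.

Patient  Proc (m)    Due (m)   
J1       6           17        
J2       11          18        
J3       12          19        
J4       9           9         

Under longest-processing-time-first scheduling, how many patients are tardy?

3

LPT (decreasing processing time): J3 J2 J4 J1.
J3: 0→12, due 19, tardiness 0
J2: 12→23, due 18, tardiness 5
J4: 23→32, due 9, tardiness 23
J1: 32→38, due 17, tardiness 21
Late patients: 3.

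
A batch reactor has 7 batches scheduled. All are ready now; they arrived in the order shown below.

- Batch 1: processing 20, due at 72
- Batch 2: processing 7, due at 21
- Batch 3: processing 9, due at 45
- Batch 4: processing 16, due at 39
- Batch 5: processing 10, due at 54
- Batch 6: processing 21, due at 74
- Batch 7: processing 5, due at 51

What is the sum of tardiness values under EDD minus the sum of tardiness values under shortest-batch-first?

-8

EDD (increasing due date): Batch 2 Batch 4 Batch 3 Batch 7 Batch 5 Batch 1 Batch 6.
Batch 2: 0→7, due 21, tardiness 0
Batch 4: 7→23, due 39, tardiness 0
Batch 3: 23→32, due 45, tardiness 0
Batch 7: 32→37, due 51, tardiness 0
Batch 5: 37→47, due 54, tardiness 0
Batch 1: 47→67, due 72, tardiness 0
Batch 6: 67→88, due 74, tardiness 14
Sum = 0+0+0+0+0+0+14 = 14.
SPT (increasing processing time): Batch 7 Batch 2 Batch 3 Batch 5 Batch 4 Batch 1 Batch 6.
Batch 7: 0→5, due 51, tardiness 0
Batch 2: 5→12, due 21, tardiness 0
Batch 3: 12→21, due 45, tardiness 0
Batch 5: 21→31, due 54, tardiness 0
Batch 4: 31→47, due 39, tardiness 8
Batch 1: 47→67, due 72, tardiness 0
Batch 6: 67→88, due 74, tardiness 14
Sum = 0+0+0+0+8+0+14 = 22.
Difference = 14 − 22 = -8.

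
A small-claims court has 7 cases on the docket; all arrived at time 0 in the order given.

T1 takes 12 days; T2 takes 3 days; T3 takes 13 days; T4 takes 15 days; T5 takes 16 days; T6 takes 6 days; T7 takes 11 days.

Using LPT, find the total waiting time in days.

LPT (decreasing processing time): T5 T4 T3 T1 T7 T6 T2.
T5: waits 0, runs 0→16
T4: waits 16, runs 16→31
T3: waits 31, runs 31→44
T1: waits 44, runs 44→56
T7: waits 56, runs 56→67
T6: waits 67, runs 67→73
T2: waits 73, runs 73→76
Sum = 0+16+31+44+56+67+73 = 287.

287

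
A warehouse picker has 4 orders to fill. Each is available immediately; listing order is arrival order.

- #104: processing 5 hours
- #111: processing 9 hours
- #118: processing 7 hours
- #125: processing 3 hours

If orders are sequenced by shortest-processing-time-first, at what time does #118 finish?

15

SPT (increasing processing time): #125 #104 #118 #111.
#125: 0→3
#104: 3→8
#118: 8→15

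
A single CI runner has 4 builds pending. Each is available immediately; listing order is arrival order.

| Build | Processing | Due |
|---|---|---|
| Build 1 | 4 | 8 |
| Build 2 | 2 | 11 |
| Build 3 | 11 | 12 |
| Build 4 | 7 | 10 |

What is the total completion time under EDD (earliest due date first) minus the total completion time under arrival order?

1

EDD (increasing due date): Build 1 Build 4 Build 2 Build 3.
Build 1: 0→4
Build 4: 4→11
Build 2: 11→13
Build 3: 13→24
Sum = 4+11+13+24 = 52.
FIFO (arrival order): Build 1 Build 2 Build 3 Build 4.
Build 1: 0→4
Build 2: 4→6
Build 3: 6→17
Build 4: 17→24
Sum = 4+6+17+24 = 51.
Difference = 52 − 51 = 1.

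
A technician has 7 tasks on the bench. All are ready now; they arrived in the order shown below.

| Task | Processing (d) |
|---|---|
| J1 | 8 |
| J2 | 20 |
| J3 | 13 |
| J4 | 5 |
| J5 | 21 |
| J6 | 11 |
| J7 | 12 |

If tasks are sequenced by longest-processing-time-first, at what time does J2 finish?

LPT (decreasing processing time): J5 J2 J3 J7 J6 J1 J4.
J5: 0→21
J2: 21→41

41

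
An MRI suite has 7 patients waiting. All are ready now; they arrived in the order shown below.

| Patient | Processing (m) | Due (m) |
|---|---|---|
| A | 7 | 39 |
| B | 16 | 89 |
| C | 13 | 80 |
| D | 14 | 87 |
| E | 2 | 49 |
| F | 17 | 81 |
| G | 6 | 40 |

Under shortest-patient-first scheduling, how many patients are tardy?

SPT (increasing processing time): E G A C D B F.
E: 0→2, due 49, tardiness 0
G: 2→8, due 40, tardiness 0
A: 8→15, due 39, tardiness 0
C: 15→28, due 80, tardiness 0
D: 28→42, due 87, tardiness 0
B: 42→58, due 89, tardiness 0
F: 58→75, due 81, tardiness 0
Late patients: 0.

0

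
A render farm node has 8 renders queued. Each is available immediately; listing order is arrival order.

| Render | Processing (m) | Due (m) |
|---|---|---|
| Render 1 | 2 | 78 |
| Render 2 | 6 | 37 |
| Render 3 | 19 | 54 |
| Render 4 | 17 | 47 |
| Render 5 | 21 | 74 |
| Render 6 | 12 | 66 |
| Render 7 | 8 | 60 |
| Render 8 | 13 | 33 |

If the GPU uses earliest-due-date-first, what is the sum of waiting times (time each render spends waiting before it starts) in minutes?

EDD (increasing due date): Render 8 Render 2 Render 4 Render 3 Render 7 Render 6 Render 5 Render 1.
Render 8: waits 0, runs 0→13
Render 2: waits 13, runs 13→19
Render 4: waits 19, runs 19→36
Render 3: waits 36, runs 36→55
Render 7: waits 55, runs 55→63
Render 6: waits 63, runs 63→75
Render 5: waits 75, runs 75→96
Render 1: waits 96, runs 96→98
Sum = 0+13+19+36+55+63+75+96 = 357.

357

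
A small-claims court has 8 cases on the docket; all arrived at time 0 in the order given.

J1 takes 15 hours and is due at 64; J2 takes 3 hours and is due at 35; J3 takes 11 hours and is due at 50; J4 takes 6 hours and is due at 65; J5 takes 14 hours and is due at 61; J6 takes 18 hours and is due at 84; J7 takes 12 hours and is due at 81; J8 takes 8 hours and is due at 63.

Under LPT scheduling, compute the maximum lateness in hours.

LPT (decreasing processing time): J6 J1 J5 J7 J3 J8 J4 J2.
J6: 0→18, due 84, lateness -66
J1: 18→33, due 64, lateness -31
J5: 33→47, due 61, lateness -14
J7: 47→59, due 81, lateness -22
J3: 59→70, due 50, lateness 20
J8: 70→78, due 63, lateness 15
J4: 78→84, due 65, lateness 19
J2: 84→87, due 35, lateness 52
Maximum = 52.

52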